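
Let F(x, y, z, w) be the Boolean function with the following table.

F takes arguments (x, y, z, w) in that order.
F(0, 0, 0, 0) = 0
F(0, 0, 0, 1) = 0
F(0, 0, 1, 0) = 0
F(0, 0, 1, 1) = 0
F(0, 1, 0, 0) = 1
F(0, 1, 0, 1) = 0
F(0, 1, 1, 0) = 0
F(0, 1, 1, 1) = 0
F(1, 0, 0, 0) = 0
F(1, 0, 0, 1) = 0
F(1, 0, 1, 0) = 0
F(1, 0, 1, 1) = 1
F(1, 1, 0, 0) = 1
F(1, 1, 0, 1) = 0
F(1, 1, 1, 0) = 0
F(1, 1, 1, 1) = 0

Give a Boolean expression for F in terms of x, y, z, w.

The 1-rows are (0,1,0,0), (1,0,1,1), (1,1,0,0). Each contributes one minterm — ¬x·y·¬z·¬w; x·¬y·z·w; x·y·¬z·¬w — and their disjunction is a sum-of-products form of F.

F(x, y, z, w) = ((((NOT x AND y) AND NOT z) AND NOT w) OR (((x AND NOT y) AND z) AND w)) OR (((x AND y) AND NOT z) AND NOT w)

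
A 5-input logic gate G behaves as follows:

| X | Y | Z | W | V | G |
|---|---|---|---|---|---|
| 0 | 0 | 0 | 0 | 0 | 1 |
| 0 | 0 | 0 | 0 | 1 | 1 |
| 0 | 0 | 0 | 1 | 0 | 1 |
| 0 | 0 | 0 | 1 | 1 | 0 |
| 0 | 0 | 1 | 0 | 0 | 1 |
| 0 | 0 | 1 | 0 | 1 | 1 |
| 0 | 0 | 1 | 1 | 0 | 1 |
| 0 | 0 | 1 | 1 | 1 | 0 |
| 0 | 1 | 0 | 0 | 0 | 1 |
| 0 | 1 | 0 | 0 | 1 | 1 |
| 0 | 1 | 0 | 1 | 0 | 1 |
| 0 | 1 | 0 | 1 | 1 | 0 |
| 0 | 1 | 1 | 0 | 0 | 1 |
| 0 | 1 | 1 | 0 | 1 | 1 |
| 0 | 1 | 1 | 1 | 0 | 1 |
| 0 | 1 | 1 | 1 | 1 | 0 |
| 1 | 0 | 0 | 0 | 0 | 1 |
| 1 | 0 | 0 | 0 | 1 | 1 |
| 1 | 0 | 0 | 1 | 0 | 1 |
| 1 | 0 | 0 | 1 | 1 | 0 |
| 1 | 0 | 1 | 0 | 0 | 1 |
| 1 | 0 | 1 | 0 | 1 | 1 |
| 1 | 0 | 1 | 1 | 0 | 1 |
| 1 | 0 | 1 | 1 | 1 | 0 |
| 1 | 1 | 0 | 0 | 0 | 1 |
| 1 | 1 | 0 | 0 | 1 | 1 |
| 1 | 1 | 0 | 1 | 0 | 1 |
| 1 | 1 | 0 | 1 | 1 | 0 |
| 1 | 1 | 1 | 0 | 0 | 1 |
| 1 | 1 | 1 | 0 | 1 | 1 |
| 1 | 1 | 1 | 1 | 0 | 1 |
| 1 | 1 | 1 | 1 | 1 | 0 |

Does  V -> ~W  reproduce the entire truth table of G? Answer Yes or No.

Evaluate V -> ~W on each row and compare to G:
  X=0, Y=0, Z=0, W=0, V=0: formula gives 1, G = 1 ✓
  X=0, Y=0, Z=0, W=0, V=1: formula gives 1, G = 1 ✓
  X=0, Y=0, Z=0, W=1, V=0: formula gives 1, G = 1 ✓
  X=0, Y=0, Z=0, W=1, V=1: formula gives 0, G = 0 ✓
  …and likewise for the remaining 28 rows.
No disagreement on any input; they are logically equivalent.

Yes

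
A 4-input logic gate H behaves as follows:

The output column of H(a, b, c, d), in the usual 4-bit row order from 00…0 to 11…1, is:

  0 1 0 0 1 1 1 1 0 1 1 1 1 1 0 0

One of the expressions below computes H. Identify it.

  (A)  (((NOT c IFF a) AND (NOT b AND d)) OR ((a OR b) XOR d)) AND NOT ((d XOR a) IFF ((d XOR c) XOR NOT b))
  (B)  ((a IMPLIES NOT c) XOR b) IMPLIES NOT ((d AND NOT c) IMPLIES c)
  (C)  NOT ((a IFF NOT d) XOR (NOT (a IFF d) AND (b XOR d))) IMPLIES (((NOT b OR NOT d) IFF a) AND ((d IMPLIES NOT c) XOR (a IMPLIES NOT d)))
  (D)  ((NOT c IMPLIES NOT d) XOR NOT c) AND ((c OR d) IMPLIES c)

(A) fails at (0,1,0,0): the formula yields 0, H is 1.
(C) fails at (0,0,0,1): the formula yields 0, H is 1.
(D) fails at (0,0,0,1): the formula yields 0, H is 1.
That leaves (B). Evaluating it on every row reproduces the table of H exactly.

B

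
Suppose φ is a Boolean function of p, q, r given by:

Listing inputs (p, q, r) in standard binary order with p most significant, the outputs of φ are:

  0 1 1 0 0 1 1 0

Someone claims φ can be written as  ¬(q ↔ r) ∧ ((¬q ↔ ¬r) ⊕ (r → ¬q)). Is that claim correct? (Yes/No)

Test each input against both φ and the formula:
  p=0, q=0, r=0: formula gives 0, φ = 0 ✓
  p=0, q=0, r=1: formula gives 1, φ = 1 ✓
  p=0, q=1, r=0: formula gives 1, φ = 1 ✓
  p=0, q=1, r=1: formula gives 0, φ = 0 ✓
  p=1, q=0, r=0: formula gives 0, φ = 0 ✓
  … (the remaining 3 rows also agree.)
All 8 rows match — the expression computes φ exactly.

Yes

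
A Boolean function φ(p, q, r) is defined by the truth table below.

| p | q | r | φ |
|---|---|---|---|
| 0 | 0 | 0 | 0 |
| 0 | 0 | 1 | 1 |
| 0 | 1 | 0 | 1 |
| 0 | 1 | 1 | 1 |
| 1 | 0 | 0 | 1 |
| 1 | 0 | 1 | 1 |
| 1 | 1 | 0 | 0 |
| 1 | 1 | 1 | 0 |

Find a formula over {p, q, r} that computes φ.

The 0-rows are (0,0,0), (1,1,0), (1,1,1). Take each as a conjunction (¬p·¬q·¬r, p·q·¬r, p·q·r), form their disjunction, and complement — that gives a formula that is 1 everywhere φ is.

φ(p, q, r) = ~((((~p & ~q) & ~r) | ((p & q) & ~r)) | ((p & q) & r))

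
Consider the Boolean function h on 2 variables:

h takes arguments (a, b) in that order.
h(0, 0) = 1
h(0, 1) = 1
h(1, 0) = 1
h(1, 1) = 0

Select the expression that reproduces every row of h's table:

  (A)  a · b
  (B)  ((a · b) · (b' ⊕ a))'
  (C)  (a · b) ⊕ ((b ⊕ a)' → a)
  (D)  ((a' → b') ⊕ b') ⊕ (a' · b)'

B

(A) disagrees with h on (0,0) (formula → 0, table → 1); rule it out.
(C) disagrees with h on (0,0) (formula → 0, table → 1); rule it out.
(D) disagrees with h on (0,1) (formula → 0, table → 1); rule it out.
That leaves (B). Evaluating it on every row reproduces the table of h exactly.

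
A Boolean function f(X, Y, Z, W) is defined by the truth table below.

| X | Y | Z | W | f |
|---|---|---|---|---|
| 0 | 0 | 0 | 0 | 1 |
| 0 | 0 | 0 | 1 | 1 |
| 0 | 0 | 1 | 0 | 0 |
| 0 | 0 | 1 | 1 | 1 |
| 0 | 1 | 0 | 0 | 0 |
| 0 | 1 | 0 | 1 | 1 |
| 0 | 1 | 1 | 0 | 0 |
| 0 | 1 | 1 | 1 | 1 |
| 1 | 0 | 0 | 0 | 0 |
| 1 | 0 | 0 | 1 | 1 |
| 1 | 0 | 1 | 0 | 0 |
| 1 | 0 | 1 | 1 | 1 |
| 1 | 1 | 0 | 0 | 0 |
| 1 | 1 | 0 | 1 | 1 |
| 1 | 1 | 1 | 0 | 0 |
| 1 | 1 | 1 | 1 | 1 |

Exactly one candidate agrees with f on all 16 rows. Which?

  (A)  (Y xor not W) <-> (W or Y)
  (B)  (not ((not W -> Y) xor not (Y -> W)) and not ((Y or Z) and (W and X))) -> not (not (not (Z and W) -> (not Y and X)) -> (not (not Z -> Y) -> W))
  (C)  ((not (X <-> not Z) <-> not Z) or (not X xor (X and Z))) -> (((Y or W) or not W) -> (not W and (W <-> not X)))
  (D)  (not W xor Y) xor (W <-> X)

B

(A) disagrees with f on (0,0,0,0) (formula → 0, table → 1); rule it out.
(C) disagrees with f on (0,0,0,0) (formula → 0, table → 1); rule it out.
(D) disagrees with f on (0,0,0,0) (formula → 0, table → 1); rule it out.
That leaves (B). Evaluating it on every row reproduces the table of f exactly.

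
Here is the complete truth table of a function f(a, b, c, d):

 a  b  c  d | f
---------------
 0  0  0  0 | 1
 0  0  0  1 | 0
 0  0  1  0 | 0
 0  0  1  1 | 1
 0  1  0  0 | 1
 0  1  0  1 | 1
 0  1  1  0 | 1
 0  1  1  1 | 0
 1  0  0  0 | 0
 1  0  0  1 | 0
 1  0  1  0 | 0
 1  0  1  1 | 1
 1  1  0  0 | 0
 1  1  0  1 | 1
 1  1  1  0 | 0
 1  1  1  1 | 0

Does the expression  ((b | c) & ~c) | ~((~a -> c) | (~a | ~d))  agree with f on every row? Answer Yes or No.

No

Test each input against both f and the formula:
  a=0, b=0, c=0, d=0: formula gives 0, but f = 1 ✗
Since they disagree at (0,0,0,0), the expression is not a correct formula for f.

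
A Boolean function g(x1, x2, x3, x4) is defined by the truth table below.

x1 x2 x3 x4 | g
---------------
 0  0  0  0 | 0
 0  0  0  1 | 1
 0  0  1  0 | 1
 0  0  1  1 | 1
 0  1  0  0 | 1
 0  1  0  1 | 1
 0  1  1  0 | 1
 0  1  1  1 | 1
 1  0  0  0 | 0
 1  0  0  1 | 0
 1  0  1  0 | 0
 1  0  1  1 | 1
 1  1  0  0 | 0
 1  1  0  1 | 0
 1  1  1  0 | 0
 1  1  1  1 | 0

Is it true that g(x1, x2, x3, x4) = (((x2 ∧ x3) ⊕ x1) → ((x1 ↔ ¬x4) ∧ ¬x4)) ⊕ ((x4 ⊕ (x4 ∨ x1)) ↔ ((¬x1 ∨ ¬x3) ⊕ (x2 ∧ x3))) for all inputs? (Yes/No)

No

Check the formula against g row by row:
  x1=0, x2=0, x3=0, x4=0: formula gives 1, but g = 0 ✗
Row (0,0,0,0) is a counterexample, so the formula is not equivalent to g.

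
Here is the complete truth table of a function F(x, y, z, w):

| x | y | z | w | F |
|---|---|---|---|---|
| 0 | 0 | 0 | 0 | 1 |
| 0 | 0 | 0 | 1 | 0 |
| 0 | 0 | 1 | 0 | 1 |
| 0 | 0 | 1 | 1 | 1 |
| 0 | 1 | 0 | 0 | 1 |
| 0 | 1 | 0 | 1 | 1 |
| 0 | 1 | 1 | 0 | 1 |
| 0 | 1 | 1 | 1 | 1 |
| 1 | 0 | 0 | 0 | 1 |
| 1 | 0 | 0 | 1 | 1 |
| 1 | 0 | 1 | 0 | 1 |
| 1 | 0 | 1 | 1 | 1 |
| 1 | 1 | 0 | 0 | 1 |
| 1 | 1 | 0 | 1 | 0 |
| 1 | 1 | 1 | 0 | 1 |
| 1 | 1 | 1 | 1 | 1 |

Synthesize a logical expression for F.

F(x, y, z, w) = ~((((~x & ~y) & ~z) & w) | (((x & y) & ~z) & w))

F is 0 on only 2 rows — (0,0,0,1), (1,1,0,1). Writing each as a minterm (¬x·¬y·¬z·w, x·y·¬z·w) and OR-ing them characterizes exactly where F=0, so F is the negation of that disjunction.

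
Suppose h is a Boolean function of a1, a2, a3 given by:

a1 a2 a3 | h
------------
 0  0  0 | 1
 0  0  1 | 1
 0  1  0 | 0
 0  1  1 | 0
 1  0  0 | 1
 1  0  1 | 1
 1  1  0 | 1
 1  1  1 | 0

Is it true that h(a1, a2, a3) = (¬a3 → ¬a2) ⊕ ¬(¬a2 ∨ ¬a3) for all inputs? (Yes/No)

Check the formula against h row by row:
  a1=0, a2=0, a3=0: formula gives 1, h = 1 ✓
  a1=0, a2=0, a3=1: formula gives 1, h = 1 ✓
  a1=0, a2=1, a3=0: formula gives 0, h = 0 ✓
  a1=0, a2=1, a3=1: formula gives 0, h = 0 ✓
  a1=1, a2=0, a3=0: formula gives 1, h = 1 ✓
  …
  a1=1, a2=1, a3=0: formula gives 0, but h = 1 ✗
Row (1,1,0) is a counterexample, so the formula is not equivalent to h.

No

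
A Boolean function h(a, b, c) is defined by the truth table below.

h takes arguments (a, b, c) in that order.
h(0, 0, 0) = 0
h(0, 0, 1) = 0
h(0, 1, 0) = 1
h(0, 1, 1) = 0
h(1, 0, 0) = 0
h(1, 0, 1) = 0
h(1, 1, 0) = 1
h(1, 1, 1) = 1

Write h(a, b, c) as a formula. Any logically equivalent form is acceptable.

Collect the rows where h=1 — (0,1,0), (1,1,0), (1,1,1) — and write one minterm per row: ¬a·b·¬c, a·b·¬c, a·b·c. Their union (logical OR) reproduces the table exactly.

h(a, b, c) = (((not a and b) and not c) or ((a and b) and not c)) or ((a and b) and c)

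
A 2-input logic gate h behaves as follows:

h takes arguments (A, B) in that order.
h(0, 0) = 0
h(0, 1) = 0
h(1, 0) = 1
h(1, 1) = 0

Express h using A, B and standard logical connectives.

1 only at (1,0): A AND NOT B.

h(A, B) = A and not B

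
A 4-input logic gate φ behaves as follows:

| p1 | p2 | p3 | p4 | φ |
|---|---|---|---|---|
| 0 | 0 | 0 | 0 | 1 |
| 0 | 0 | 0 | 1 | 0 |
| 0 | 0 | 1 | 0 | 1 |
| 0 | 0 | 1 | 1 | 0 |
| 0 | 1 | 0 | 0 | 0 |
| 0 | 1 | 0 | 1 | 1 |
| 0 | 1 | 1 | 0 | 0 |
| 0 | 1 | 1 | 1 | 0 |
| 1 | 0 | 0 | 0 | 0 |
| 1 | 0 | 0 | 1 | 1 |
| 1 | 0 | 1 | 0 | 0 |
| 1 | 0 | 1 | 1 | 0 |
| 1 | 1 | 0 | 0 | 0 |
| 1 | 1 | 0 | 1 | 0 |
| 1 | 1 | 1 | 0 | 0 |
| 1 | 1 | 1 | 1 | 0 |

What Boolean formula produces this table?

φ(p1, p2, p3, p4) = (((((¬p1 ∧ ¬p2) ∧ ¬p3) ∧ ¬p4) ∨ (((¬p1 ∧ ¬p2) ∧ p3) ∧ ¬p4)) ∨ (((¬p1 ∧ p2) ∧ ¬p3) ∧ p4)) ∨ (((p1 ∧ ¬p2) ∧ ¬p3) ∧ p4)

The 1-rows are (0,0,0,0), (0,0,1,0), (0,1,0,1), (1,0,0,1). Each contributes one minterm — ¬p1·¬p2·¬p3·¬p4; ¬p1·¬p2·p3·¬p4; ¬p1·p2·¬p3·p4; p1·¬p2·¬p3·p4 — and their disjunction is a sum-of-products form of φ.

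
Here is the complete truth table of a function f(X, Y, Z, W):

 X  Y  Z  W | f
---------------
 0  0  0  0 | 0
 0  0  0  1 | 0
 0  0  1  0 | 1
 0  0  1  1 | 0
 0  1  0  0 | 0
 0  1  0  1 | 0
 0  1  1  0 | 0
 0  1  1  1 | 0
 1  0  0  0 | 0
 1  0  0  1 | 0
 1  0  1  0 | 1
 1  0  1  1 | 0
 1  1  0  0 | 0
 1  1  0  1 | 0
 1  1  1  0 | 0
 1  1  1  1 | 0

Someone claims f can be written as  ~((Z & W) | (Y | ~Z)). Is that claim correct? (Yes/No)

Test each input against both f and the formula:
  X=0, Y=0, Z=0, W=0: formula gives 0, f = 0 ✓
  X=0, Y=0, Z=0, W=1: formula gives 0, f = 0 ✓
  X=0, Y=0, Z=1, W=0: formula gives 1, f = 1 ✓
  X=0, Y=0, Z=1, W=1: formula gives 0, f = 0 ✓
  … (the remaining 12 rows also agree.)
No disagreement on any input; they are logically equivalent.

Yes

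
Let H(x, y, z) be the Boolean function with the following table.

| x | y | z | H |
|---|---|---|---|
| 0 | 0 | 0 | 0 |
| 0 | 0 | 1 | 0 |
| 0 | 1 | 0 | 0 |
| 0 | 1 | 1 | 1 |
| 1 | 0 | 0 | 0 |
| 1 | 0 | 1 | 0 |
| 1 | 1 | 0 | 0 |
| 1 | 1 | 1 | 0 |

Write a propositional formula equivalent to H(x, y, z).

H(x, y, z) = (not x and y) and z

H is 1 on exactly one input, (0,1,1), whose minterm is ¬x·y·z. So H is just that conjunction.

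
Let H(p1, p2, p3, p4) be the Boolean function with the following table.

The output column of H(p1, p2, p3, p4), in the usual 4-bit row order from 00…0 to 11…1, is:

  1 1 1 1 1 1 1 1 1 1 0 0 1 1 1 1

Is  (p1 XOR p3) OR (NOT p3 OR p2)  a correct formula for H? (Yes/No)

Check the formula against H row by row:
  p1=0, p2=0, p3=0, p4=0: formula gives 1, H = 1 ✓
  p1=0, p2=0, p3=0, p4=1: formula gives 1, H = 1 ✓
  p1=0, p2=0, p3=1, p4=0: formula gives 1, H = 1 ✓
  p1=0, p2=0, p3=1, p4=1: formula gives 1, H = 1 ✓
  …and likewise for the remaining 12 rows.
All 16 rows match — the expression computes H exactly.

Yes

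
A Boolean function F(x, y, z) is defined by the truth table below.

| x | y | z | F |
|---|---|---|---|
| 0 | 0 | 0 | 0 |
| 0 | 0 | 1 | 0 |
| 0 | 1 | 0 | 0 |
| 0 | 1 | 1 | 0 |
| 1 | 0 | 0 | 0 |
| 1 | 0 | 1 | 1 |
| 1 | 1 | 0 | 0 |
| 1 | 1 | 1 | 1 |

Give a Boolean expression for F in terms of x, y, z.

F=1 on 2 inputs: (1,0,1), (1,1,1). Reading each as a conjunction of literals (x·¬y·z, x·y·z) and taking the OR gives the canonical DNF.

F(x, y, z) = ((x AND NOT y) AND z) OR ((x AND y) AND z)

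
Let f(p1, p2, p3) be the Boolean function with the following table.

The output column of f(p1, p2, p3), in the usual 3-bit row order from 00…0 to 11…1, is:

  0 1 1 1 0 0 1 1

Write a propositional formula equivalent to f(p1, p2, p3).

The 0-rows are (0,0,0), (1,0,0), (1,0,1). Take each as a conjunction (¬p1·¬p2·¬p3, p1·¬p2·¬p3, p1·¬p2·p3), form their disjunction, and complement — that gives a formula that is 1 everywhere f is.

f(p1, p2, p3) = ~((((~p1 & ~p2) & ~p3) | ((p1 & ~p2) & ~p3)) | ((p1 & ~p2) & p3))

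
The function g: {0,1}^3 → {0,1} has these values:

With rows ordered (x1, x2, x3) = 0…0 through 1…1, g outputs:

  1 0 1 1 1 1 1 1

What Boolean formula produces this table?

g(x1, x2, x3) = ¬((¬x1 ∧ ¬x2) ∧ x3)

Only row (0,0,1) gives 0. So g is 1 everywhere except there — the complement of the minterm ¬x1·¬x2·x3.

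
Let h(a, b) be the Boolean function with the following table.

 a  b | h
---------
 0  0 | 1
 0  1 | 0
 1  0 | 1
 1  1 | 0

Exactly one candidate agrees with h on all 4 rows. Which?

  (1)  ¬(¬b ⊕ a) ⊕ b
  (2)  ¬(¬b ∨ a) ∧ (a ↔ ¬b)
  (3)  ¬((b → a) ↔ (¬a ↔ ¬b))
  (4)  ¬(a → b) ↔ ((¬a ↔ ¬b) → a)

(1) disagrees with h on (0,0) (formula → 0, table → 1); rule it out.
(2) disagrees with h on (0,0) (formula → 0, table → 1); rule it out.
(3) disagrees with h on (0,0) (formula → 0, table → 1); rule it out.
(4) is the remaining candidate, and it agrees with h on all 4 inputs.

4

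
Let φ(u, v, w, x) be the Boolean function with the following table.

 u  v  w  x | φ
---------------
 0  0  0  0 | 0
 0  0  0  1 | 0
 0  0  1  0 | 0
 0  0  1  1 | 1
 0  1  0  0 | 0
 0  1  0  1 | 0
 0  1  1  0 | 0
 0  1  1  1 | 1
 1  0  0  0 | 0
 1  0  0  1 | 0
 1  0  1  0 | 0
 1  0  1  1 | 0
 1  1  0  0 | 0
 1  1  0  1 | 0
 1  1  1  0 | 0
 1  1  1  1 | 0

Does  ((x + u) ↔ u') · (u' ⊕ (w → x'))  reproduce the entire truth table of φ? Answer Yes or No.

Evaluate ((x + u) ↔ u') · (u' ⊕ (w → x')) on each row and compare to φ:
  u=0, v=0, w=0, x=0: formula gives 0, φ = 0 ✓
  u=0, v=0, w=0, x=1: formula gives 0, φ = 0 ✓
  u=0, v=0, w=1, x=0: formula gives 0, φ = 0 ✓
  u=0, v=0, w=1, x=1: formula gives 1, φ = 1 ✓
  …and likewise for the remaining 12 rows.
No disagreement on any input; they are logically equivalent.

Yes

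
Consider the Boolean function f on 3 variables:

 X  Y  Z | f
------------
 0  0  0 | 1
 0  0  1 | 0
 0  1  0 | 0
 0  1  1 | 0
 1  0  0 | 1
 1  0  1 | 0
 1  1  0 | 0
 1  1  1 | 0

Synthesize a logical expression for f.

The 1-rows are (0,0,0), (1,0,0). Each contributes one minterm — ¬X·¬Y·¬Z; X·¬Y·¬Z — and their disjunction is a sum-of-products form of f.

f(X, Y, Z) = ((NOT X AND NOT Y) AND NOT Z) OR ((X AND NOT Y) AND NOT Z)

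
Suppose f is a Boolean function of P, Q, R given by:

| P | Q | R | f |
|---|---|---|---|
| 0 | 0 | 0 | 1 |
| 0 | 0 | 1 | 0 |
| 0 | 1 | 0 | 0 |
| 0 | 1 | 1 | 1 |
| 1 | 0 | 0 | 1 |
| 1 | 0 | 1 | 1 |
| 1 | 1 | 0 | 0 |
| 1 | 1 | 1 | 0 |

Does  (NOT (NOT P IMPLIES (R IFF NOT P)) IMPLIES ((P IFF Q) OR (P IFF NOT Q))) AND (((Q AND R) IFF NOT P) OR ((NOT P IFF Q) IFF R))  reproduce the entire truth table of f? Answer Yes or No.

No

Evaluate (NOT (NOT P IMPLIES (R IFF NOT P)) IMPLIES ((P IFF Q) OR (P IFF NOT Q))) AND (((Q AND R) IFF NOT P) OR ((NOT P IFF Q) IFF R)) on each row and compare to f:
  P=0, Q=0, R=0: formula gives 1, f = 1 ✓
  P=0, Q=0, R=1: formula gives 0, f = 0 ✓
  P=0, Q=1, R=0: formula gives 0, f = 0 ✓
  P=0, Q=1, R=1: formula gives 1, f = 1 ✓
  P=1, Q=0, R=0: formula gives 1, f = 1 ✓
  …
  P=1, Q=1, R=0: formula gives 1, but f = 0 ✗
A single disagreement suffices: at (1,1,0) they differ, so the formula does not compute f.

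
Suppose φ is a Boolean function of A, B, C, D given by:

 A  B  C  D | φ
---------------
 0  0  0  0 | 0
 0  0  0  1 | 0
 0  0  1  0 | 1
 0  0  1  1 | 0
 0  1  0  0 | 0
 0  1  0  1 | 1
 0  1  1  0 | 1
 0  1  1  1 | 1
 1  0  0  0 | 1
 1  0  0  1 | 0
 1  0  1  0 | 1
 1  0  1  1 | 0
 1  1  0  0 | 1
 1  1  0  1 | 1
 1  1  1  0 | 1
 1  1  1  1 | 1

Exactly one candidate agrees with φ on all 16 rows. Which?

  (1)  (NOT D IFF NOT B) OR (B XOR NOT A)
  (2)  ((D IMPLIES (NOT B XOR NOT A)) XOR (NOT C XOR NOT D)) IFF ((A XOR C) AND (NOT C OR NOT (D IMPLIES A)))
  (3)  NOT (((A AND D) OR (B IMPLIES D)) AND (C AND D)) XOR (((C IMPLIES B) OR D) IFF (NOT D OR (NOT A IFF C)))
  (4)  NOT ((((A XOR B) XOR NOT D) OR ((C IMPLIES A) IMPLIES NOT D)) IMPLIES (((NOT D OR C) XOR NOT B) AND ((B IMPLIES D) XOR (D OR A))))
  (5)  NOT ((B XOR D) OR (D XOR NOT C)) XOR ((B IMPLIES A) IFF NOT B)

2

(1) fails at (0,0,0,0): the formula yields 1, φ is 0.
(3) fails at (0,0,0,1): the formula yields 1, φ is 0.
(4) fails at (0,0,0,0): the formula yields 1, φ is 0.
(5) fails at (0,0,0,0): the formula yields 1, φ is 0.
That leaves (2). Evaluating it on every row reproduces the table of φ exactly.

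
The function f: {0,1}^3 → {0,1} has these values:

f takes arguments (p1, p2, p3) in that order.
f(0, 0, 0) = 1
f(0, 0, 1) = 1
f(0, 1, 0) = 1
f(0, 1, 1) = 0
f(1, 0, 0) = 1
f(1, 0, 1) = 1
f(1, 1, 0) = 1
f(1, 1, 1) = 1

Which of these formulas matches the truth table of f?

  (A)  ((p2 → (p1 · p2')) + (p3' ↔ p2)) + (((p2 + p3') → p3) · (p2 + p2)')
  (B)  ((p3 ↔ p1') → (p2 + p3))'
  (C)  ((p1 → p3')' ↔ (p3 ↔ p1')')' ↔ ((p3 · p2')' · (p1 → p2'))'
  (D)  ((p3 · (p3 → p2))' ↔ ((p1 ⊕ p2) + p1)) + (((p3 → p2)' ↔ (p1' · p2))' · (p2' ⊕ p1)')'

(A): at (1,1,1) it gives 0, but f = 1 — eliminated.
(B): at (0,0,0) it gives 0, but f = 1 — eliminated.
(C): at (0,0,0) it gives 0, but f = 1 — eliminated.
Only (D) survives; checking it on all 8 rows confirms it matches f.

D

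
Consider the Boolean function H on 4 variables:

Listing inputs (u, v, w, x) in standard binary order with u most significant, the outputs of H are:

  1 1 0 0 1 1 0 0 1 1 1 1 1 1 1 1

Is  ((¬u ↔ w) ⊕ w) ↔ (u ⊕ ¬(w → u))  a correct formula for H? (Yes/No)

Yes

Test each input against both H and the formula:
  u=0, v=0, w=0, x=0: formula gives 1, H = 1 ✓
  u=0, v=0, w=0, x=1: formula gives 1, H = 1 ✓
  u=0, v=0, w=1, x=0: formula gives 0, H = 0 ✓
  u=0, v=0, w=1, x=1: formula gives 0, H = 0 ✓
  … (the remaining 12 rows also agree.)
All 16 rows match — the expression computes H exactly.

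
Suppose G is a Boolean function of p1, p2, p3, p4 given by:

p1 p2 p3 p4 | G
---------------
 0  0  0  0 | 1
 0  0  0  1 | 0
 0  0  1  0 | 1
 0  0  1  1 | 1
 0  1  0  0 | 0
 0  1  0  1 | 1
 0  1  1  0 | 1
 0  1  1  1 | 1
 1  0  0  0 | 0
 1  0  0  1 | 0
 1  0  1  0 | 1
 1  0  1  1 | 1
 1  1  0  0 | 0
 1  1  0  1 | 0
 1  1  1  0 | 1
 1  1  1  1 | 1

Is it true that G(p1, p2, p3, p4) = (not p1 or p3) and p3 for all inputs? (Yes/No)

Evaluate (not p1 or p3) and p3 on each row and compare to G:
  p1=0, p2=0, p3=0, p4=0: formula gives 0, but G = 1 ✗
Since they disagree at (0,0,0,0), the expression is not a correct formula for G.

No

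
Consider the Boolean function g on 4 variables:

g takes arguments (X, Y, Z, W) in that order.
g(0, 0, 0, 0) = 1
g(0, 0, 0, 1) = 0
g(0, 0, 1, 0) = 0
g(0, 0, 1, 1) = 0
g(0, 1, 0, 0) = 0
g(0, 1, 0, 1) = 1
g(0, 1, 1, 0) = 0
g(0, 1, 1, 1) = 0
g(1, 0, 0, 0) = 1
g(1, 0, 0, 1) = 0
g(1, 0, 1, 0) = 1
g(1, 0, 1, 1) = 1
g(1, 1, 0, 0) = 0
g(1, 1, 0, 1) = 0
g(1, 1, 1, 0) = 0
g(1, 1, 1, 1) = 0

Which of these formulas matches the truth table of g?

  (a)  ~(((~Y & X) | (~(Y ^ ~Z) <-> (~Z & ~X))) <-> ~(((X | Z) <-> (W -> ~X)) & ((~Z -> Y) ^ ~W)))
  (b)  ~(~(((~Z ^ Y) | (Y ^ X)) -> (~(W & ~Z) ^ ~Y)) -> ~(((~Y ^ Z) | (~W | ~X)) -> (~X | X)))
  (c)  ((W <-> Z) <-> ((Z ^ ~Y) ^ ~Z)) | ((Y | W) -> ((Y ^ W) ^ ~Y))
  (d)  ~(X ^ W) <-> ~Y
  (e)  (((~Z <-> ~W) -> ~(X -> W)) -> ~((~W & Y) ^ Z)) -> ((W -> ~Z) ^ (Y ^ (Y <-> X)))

b

(a): at (0,0,0,1) it gives 1, but g = 0 — eliminated.
(c): at (0,0,0,1) it gives 1, but g = 0 — eliminated.
(d): at (0,0,1,0) it gives 1, but g = 0 — eliminated.
(e): at (0,0,0,0) it gives 0, but g = 1 — eliminated.
Only (b) survives; checking it on all 16 rows confirms it matches g.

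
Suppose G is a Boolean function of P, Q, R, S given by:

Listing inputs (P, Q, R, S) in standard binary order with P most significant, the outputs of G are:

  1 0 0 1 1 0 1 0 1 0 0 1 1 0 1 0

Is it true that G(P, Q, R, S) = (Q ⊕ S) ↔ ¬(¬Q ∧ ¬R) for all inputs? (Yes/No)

Yes

Test each input against both G and the formula:
  P=0, Q=0, R=0, S=0: formula gives 1, G = 1 ✓
  P=0, Q=0, R=0, S=1: formula gives 0, G = 0 ✓
  P=0, Q=0, R=1, S=0: formula gives 0, G = 0 ✓
  P=0, Q=0, R=1, S=1: formula gives 1, G = 1 ✓
  …and likewise for the remaining 12 rows.
All 16 rows match — the expression computes G exactly.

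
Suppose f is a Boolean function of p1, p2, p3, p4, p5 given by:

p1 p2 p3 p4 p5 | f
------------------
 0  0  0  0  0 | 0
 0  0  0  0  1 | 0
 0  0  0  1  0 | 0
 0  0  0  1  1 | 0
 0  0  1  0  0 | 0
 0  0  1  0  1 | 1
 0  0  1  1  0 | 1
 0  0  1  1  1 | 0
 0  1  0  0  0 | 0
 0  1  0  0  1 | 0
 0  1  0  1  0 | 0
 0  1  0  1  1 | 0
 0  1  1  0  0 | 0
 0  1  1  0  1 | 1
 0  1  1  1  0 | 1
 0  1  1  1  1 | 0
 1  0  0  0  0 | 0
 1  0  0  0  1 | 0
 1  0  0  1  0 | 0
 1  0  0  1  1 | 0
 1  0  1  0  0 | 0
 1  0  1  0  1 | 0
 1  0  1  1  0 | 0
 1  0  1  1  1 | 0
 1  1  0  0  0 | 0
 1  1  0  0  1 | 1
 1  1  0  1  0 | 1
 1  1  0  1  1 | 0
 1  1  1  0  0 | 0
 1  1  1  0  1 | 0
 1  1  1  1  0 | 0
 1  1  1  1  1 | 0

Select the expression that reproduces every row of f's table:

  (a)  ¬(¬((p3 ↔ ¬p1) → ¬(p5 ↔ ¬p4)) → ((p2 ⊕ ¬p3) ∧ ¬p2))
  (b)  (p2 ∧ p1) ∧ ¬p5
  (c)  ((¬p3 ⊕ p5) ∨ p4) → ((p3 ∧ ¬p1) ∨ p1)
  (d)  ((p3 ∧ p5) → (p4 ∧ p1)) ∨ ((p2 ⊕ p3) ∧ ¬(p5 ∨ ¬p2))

a

(b) fails at (0,0,1,0,1): the formula yields 0, f is 1.
(c) fails at (0,0,0,0,1): the formula yields 1, f is 0.
(d) fails at (0,0,0,0,0): the formula yields 1, f is 0.
That leaves (a). Evaluating it on every row reproduces the table of f exactly.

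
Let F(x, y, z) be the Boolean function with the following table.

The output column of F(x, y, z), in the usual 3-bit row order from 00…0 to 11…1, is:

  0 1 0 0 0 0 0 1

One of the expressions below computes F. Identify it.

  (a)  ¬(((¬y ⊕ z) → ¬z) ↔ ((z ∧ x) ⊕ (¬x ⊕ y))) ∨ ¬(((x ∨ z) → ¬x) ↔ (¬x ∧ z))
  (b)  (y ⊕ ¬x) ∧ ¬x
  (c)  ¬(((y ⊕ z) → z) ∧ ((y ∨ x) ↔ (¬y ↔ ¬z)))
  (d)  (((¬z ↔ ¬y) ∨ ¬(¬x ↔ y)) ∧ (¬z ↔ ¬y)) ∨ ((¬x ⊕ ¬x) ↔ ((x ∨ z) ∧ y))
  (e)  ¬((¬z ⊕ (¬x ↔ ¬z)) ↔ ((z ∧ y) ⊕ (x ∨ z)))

e

(a) fails at (0,0,0): the formula yields 1, F is 0.
(b) fails at (0,0,0): the formula yields 1, F is 0.
(c) fails at (0,0,0): the formula yields 1, F is 0.
(d) fails at (0,0,0): the formula yields 1, F is 0.
(e) is the remaining candidate, and it agrees with F on all 8 inputs.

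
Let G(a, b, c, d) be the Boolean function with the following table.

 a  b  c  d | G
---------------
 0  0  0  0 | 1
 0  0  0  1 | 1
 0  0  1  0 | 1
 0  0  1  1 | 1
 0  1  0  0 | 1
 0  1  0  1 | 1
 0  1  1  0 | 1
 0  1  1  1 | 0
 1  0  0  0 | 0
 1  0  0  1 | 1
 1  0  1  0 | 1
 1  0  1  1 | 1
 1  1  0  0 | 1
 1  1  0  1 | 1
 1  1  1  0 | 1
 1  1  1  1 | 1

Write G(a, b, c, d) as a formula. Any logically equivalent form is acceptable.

G is 0 on only 2 rows — (0,1,1,1), (1,0,0,0). Writing each as a minterm (¬a·b·c·d, a·¬b·¬c·¬d) and OR-ing them characterizes exactly where G=0, so G is the negation of that disjunction.

G(a, b, c, d) = ((((a' · b) · c) · d) + (((a · b') · c') · d'))'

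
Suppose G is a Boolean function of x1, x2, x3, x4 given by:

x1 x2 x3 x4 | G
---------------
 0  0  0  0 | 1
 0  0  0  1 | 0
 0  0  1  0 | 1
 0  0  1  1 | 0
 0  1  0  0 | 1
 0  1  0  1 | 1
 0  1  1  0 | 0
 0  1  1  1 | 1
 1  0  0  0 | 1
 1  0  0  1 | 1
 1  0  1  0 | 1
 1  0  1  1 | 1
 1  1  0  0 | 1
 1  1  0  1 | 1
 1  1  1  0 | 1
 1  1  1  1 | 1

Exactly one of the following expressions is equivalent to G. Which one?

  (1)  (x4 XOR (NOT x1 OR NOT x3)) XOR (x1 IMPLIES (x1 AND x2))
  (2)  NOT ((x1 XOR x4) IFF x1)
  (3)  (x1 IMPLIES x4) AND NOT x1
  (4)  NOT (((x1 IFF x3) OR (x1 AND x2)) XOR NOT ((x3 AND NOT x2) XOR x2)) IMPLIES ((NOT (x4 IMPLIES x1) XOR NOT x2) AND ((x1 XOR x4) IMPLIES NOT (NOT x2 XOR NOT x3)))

(1): at (0,0,0,0) it gives 0, but G = 1 — eliminated.
(2): at (0,0,0,0) it gives 0, but G = 1 — eliminated.
(3): at (0,0,0,1) it gives 1, but G = 0 — eliminated.
(4) is the remaining candidate, and it agrees with G on all 16 inputs.

4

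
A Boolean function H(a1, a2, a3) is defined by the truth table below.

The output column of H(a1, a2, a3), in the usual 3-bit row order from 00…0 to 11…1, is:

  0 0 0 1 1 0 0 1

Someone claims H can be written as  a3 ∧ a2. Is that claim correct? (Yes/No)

Test each input against both H and the formula:
  a1=0, a2=0, a3=0: formula gives 0, H = 0 ✓
  a1=0, a2=0, a3=1: formula gives 0, H = 0 ✓
  a1=0, a2=1, a3=0: formula gives 0, H = 0 ✓
  a1=0, a2=1, a3=1: formula gives 1, H = 1 ✓
  a1=1, a2=0, a3=0: formula gives 0, but H = 1 ✗
Row (1,0,0) is a counterexample, so the formula is not equivalent to H.

No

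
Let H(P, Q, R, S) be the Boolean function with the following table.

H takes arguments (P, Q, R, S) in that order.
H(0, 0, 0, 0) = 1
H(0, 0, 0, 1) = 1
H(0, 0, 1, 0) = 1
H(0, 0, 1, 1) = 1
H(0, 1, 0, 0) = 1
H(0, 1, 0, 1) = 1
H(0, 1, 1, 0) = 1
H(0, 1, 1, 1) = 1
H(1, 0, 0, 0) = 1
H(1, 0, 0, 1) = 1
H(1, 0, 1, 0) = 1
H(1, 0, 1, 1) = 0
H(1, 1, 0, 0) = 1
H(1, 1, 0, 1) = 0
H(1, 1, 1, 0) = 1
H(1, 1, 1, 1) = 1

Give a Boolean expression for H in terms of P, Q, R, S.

The 0-rows are (1,0,1,1), (1,1,0,1). Take each as a conjunction (P·¬Q·R·S, P·Q·¬R·S), form their disjunction, and complement — that gives a formula that is 1 everywhere H is.

H(P, Q, R, S) = ~((((P & ~Q) & R) & S) | (((P & Q) & ~R) & S))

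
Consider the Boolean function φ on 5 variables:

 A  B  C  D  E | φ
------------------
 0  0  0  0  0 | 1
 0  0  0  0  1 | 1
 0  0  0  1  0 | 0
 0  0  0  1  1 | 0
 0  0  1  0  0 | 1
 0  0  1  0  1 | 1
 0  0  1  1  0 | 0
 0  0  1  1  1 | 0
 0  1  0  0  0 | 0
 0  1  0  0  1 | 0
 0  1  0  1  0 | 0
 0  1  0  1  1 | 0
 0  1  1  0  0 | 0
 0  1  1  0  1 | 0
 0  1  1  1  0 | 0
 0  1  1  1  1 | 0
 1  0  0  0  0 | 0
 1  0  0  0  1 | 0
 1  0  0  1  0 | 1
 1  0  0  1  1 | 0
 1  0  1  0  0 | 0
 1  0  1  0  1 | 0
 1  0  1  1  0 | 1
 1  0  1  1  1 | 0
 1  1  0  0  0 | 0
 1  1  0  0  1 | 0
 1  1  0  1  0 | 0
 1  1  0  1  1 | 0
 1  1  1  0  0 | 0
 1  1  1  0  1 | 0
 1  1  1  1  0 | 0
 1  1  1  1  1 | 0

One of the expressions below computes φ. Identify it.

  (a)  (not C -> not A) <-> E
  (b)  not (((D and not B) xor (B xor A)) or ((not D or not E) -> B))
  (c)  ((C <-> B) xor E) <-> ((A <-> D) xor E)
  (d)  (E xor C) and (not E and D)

(a) fails at (0,0,0,0,0): the formula yields 0, φ is 1.
(c) fails at (0,0,1,0,0): the formula yields 0, φ is 1.
(d) fails at (0,0,0,0,0): the formula yields 0, φ is 1.
Only (b) survives; checking it on all 32 rows confirms it matches φ.

b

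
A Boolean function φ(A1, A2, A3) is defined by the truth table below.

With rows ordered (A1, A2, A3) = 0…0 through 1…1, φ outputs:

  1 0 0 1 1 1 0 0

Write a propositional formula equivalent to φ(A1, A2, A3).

φ(A1, A2, A3) = ((((¬A1 ∧ ¬A2) ∧ ¬A3) ∨ ((¬A1 ∧ A2) ∧ A3)) ∨ ((A1 ∧ ¬A2) ∧ ¬A3)) ∨ ((A1 ∧ ¬A2) ∧ A3)

The 1-rows are (0,0,0), (0,1,1), (1,0,0), (1,0,1). Each contributes one minterm — ¬A1·¬A2·¬A3; ¬A1·A2·A3; A1·¬A2·¬A3; A1·¬A2·A3 — and their disjunction is a sum-of-products form of φ.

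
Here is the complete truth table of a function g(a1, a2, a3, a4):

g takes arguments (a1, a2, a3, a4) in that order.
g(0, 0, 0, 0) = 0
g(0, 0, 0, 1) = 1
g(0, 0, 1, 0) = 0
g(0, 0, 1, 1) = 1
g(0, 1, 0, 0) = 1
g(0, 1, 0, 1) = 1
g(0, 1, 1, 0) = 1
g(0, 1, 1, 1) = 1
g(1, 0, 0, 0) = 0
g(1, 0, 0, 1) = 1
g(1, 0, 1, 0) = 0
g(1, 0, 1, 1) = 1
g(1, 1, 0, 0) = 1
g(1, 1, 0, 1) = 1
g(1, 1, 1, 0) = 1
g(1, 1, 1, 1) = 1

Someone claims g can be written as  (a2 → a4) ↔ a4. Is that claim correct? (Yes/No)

Evaluate (a2 → a4) ↔ a4 on each row and compare to g:
  a1=0, a2=0, a3=0, a4=0: formula gives 0, g = 0 ✓
  a1=0, a2=0, a3=0, a4=1: formula gives 1, g = 1 ✓
  a1=0, a2=0, a3=1, a4=0: formula gives 0, g = 0 ✓
  a1=0, a2=0, a3=1, a4=1: formula gives 1, g = 1 ✓
  …and likewise for the remaining 12 rows.
All 16 rows match — the expression computes g exactly.

Yes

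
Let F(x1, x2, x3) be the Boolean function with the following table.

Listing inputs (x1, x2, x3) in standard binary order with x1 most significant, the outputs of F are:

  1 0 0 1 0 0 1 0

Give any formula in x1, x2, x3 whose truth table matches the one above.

F=1 on 3 inputs: (0,0,0), (0,1,1), (1,1,0). Reading each as a conjunction of literals (¬x1·¬x2·¬x3, ¬x1·x2·x3, x1·x2·¬x3) and taking the OR gives the canonical DNF.

F(x1, x2, x3) = (((x1' · x2') · x3') + ((x1' · x2) · x3)) + ((x1 · x2) · x3')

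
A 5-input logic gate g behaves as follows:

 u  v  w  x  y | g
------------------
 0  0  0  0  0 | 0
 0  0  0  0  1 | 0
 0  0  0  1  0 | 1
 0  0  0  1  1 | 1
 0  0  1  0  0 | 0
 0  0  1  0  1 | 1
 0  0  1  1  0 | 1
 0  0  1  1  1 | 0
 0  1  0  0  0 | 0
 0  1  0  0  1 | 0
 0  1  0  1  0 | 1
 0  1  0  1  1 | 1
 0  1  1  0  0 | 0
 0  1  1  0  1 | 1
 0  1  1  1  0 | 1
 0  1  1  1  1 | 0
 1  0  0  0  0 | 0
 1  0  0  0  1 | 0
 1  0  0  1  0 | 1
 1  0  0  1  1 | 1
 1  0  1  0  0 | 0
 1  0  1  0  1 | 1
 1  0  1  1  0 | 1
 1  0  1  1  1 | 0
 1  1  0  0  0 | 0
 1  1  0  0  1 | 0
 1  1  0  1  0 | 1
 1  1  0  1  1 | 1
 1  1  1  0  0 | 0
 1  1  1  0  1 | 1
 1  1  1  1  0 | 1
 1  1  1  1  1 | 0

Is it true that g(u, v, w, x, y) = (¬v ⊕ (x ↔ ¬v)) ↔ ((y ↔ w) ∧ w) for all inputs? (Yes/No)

Evaluate (¬v ⊕ (x ↔ ¬v)) ↔ ((y ↔ w) ∧ w) on each row and compare to g:
  u=0, v=0, w=0, x=0, y=0: formula gives 0, g = 0 ✓
  u=0, v=0, w=0, x=0, y=1: formula gives 0, g = 0 ✓
  u=0, v=0, w=0, x=1, y=0: formula gives 1, g = 1 ✓
  u=0, v=0, w=0, x=1, y=1: formula gives 1, g = 1 ✓
  …and likewise for the remaining 28 rows.
No disagreement on any input; they are logically equivalent.

Yes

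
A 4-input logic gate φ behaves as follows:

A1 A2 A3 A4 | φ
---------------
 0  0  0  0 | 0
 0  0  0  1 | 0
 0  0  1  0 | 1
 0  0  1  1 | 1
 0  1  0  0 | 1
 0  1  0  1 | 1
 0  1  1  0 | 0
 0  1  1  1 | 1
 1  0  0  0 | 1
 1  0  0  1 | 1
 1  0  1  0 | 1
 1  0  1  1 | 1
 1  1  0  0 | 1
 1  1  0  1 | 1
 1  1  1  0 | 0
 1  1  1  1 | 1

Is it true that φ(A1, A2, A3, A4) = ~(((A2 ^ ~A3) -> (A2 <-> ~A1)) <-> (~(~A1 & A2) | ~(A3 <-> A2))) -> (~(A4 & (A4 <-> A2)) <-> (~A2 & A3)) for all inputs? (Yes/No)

Check the formula against φ row by row:
  A1=0, A2=0, A3=0, A4=0: formula gives 0, φ = 0 ✓
  A1=0, A2=0, A3=0, A4=1: formula gives 0, φ = 0 ✓
  A1=0, A2=0, A3=1, A4=0: formula gives 1, φ = 1 ✓
  A1=0, A2=0, A3=1, A4=1: formula gives 1, φ = 1 ✓
  … (the remaining 12 rows also agree.)
No disagreement on any input; they are logically equivalent.

Yes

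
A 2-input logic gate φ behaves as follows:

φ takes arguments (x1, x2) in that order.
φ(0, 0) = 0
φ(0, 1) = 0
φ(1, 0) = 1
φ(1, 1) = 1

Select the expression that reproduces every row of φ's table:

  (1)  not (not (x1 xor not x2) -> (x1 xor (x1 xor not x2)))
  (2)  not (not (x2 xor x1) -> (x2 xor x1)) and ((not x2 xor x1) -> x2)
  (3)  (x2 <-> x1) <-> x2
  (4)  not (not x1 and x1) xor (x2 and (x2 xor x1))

3

(1): at (0,1) it gives 1, but φ = 0 — eliminated.
(2): at (1,0) it gives 0, but φ = 1 — eliminated.
(4): at (0,0) it gives 1, but φ = 0 — eliminated.
(3) is the remaining candidate, and it agrees with φ on all 4 inputs.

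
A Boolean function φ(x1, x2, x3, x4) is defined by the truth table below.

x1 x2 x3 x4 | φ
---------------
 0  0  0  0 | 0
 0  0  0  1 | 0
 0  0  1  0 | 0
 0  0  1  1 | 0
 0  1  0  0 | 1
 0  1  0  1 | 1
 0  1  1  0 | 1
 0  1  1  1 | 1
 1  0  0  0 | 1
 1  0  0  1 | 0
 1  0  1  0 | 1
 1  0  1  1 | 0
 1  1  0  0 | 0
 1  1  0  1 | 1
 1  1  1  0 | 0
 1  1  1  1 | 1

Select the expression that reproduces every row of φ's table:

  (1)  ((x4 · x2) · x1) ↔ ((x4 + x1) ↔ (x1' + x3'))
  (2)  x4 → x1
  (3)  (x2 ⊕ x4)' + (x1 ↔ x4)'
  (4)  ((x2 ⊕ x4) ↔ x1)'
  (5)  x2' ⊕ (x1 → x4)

5

(1) disagrees with φ on (0,0,0,0) (formula → 1, table → 0); rule it out.
(2) disagrees with φ on (0,0,0,0) (formula → 1, table → 0); rule it out.
(3) disagrees with φ on (0,0,0,0) (formula → 1, table → 0); rule it out.
(4) disagrees with φ on (0,0,0,1) (formula → 1, table → 0); rule it out.
That leaves (5). Evaluating it on every row reproduces the table of φ exactly.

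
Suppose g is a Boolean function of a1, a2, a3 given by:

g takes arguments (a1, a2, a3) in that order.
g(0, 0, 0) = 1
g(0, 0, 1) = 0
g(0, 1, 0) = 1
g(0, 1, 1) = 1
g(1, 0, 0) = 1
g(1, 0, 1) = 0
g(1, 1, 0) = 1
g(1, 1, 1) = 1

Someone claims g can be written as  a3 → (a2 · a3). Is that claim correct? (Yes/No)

Yes

Check the formula against g row by row:
  a1=0, a2=0, a3=0: formula gives 1, g = 1 ✓
  a1=0, a2=0, a3=1: formula gives 0, g = 0 ✓
  a1=0, a2=1, a3=0: formula gives 1, g = 1 ✓
  a1=0, a2=1, a3=1: formula gives 1, g = 1 ✓
  a1=1, a2=0, a3=0: formula gives 1, g = 1 ✓
  … (the remaining 3 rows also agree.)
Every row agrees, so the formula is equivalent.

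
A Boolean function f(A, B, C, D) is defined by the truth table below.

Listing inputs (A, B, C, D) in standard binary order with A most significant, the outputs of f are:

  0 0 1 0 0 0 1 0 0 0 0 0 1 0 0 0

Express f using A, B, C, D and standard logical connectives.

f(A, B, C, D) = ((((not A and not B) and C) and not D) or (((not A and B) and C) and not D)) or (((A and B) and not C) and not D)

The 1-rows are (0,0,1,0), (0,1,1,0), (1,1,0,0). Each contributes one minterm — ¬A·¬B·C·¬D; ¬A·B·C·¬D; A·B·¬C·¬D — and their disjunction is a sum-of-products form of f.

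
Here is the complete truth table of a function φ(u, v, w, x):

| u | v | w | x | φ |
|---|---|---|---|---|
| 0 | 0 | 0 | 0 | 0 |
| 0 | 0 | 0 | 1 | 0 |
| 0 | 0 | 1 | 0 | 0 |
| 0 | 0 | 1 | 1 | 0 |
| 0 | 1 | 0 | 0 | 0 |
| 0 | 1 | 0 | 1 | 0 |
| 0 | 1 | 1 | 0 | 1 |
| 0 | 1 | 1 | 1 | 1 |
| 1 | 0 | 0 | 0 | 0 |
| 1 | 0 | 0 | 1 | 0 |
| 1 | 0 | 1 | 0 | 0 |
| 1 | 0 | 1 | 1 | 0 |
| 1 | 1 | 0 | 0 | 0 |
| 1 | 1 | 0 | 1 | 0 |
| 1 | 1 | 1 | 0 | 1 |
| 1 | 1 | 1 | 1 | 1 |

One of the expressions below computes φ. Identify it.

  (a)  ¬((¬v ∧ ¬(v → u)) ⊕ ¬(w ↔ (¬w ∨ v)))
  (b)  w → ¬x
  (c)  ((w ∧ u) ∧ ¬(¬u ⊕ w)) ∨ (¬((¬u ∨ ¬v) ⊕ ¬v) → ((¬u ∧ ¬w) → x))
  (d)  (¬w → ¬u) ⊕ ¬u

(b) disagrees with φ on (0,0,0,0) (formula → 1, table → 0); rule it out.
(c) disagrees with φ on (0,0,0,1) (formula → 1, table → 0); rule it out.
(d) disagrees with φ on (0,1,1,0) (formula → 0, table → 1); rule it out.
Only (a) survives; checking it on all 16 rows confirms it matches φ.

a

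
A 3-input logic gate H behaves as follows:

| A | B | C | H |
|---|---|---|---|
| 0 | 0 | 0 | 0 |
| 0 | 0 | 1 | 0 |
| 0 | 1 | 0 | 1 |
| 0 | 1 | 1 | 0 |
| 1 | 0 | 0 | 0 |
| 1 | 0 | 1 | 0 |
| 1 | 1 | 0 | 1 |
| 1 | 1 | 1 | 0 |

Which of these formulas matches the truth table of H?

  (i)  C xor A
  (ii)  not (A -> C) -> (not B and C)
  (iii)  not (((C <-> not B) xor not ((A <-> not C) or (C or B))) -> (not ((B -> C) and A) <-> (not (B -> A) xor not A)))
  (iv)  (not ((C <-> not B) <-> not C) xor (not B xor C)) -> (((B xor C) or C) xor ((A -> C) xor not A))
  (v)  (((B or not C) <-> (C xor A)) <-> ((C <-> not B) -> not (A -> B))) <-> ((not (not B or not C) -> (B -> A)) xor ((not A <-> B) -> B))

iii

(i) fails at (0,0,1): the formula yields 1, H is 0.
(ii) fails at (0,0,0): the formula yields 1, H is 0.
(iv) fails at (0,0,0): the formula yields 1, H is 0.
(v) fails at (0,0,0): the formula yields 1, H is 0.
Only (iii) survives; checking it on all 8 rows confirms it matches H.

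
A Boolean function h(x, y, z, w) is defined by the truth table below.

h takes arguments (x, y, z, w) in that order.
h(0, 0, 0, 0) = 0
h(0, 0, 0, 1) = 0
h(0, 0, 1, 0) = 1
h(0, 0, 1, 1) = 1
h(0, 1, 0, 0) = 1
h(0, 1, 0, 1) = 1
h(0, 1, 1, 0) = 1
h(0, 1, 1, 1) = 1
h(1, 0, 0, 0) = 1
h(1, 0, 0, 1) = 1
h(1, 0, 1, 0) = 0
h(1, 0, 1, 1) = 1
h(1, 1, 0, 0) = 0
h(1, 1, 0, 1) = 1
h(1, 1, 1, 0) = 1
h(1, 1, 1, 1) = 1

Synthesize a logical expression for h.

h is 0 on only 4 rows — (0,0,0,0), (0,0,0,1), (1,0,1,0), (1,1,0,0). Writing each as a minterm (¬x·¬y·¬z·¬w, ¬x·¬y·¬z·w, x·¬y·z·¬w, x·y·¬z·¬w) and OR-ing them characterizes exactly where h=0, so h is the negation of that disjunction.

h(x, y, z, w) = ¬((((((¬x ∧ ¬y) ∧ ¬z) ∧ ¬w) ∨ (((¬x ∧ ¬y) ∧ ¬z) ∧ w)) ∨ (((x ∧ ¬y) ∧ z) ∧ ¬w)) ∨ (((x ∧ y) ∧ ¬z) ∧ ¬w))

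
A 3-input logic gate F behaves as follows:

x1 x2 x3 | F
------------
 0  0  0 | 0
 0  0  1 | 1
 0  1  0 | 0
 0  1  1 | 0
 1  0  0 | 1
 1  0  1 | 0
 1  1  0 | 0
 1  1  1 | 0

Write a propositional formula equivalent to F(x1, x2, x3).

Collect the rows where F=1 — (0,0,1), (1,0,0) — and write one minterm per row: ¬x1·¬x2·x3, x1·¬x2·¬x3. Their union (logical OR) reproduces the table exactly.

F(x1, x2, x3) = ((x1' · x2') · x3) + ((x1 · x2') · x3')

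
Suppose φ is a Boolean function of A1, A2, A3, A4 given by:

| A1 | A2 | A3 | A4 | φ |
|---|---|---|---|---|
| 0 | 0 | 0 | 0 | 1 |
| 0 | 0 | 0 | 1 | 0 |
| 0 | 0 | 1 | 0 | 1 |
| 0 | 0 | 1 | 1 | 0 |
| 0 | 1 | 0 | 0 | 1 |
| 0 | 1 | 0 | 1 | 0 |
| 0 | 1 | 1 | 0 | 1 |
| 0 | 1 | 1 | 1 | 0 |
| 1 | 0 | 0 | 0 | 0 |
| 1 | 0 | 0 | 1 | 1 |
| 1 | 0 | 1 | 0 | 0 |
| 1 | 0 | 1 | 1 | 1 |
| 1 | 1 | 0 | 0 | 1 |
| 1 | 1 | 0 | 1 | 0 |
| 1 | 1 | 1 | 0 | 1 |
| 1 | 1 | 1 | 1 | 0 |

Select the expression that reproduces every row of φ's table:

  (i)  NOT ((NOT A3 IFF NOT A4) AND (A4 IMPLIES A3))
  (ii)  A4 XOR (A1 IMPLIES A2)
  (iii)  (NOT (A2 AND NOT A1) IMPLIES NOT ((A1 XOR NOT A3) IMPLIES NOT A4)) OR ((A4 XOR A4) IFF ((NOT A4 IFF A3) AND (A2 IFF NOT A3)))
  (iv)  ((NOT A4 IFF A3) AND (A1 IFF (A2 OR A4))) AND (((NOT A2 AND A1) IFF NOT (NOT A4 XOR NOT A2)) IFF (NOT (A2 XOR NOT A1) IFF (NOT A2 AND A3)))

(i) disagrees with φ on (0,0,0,0) (formula → 0, table → 1); rule it out.
(iii) disagrees with φ on (0,0,0,1) (formula → 1, table → 0); rule it out.
(iv) disagrees with φ on (0,0,0,0) (formula → 0, table → 1); rule it out.
That leaves (ii). Evaluating it on every row reproduces the table of φ exactly.

ii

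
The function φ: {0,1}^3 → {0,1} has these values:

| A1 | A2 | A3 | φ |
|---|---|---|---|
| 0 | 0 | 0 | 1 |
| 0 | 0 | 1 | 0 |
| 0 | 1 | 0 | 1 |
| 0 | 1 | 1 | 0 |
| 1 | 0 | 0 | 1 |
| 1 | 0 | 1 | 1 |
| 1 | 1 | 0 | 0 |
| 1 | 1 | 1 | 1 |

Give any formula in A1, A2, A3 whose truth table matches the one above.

The 0-rows are (0,0,1), (0,1,1), (1,1,0). Take each as a conjunction (¬A1·¬A2·A3, ¬A1·A2·A3, A1·A2·¬A3), form their disjunction, and complement — that gives a formula that is 1 everywhere φ is.

φ(A1, A2, A3) = ((((A1' · A2') · A3) + ((A1' · A2) · A3)) + ((A1 · A2) · A3'))'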